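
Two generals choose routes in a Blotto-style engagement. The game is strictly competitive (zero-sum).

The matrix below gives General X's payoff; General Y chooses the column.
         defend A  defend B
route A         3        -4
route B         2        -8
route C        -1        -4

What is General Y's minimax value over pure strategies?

-4

The worst case (largest entry) in each column is defend A: 3, defend B: -4.
The best (smallest) of these is -4.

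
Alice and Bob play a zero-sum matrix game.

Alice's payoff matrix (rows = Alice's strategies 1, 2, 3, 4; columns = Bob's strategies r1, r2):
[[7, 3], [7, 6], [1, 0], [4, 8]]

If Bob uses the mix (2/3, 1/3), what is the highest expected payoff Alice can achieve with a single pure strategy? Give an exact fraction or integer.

20/3

1: (7)·(2/3) + (3)·(1/3) = 17/3.
2: (7)·(2/3) + (6)·(1/3) = 20/3.
3: (1)·(2/3) + (0)·(1/3) = 2/3.
4: (4)·(2/3) + (8)·(1/3) = 16/3.
The best pure response is 2 with expected payoff 20/3.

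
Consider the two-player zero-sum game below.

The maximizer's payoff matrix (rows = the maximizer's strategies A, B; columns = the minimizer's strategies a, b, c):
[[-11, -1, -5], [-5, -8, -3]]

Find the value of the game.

Column c is strictly dominated by a for the minimizer (it gives the maximizer more in every row).
The remaining 2×2 game on (A, B) × (a, b) has no saddle point. Let the maximizer play A with probability p; indifference gives −11p − 5(1−p) = −p − 8(1−p), so p = 3/13.
Similarly the minimizer's optimal q on a is 7/13, and the value is -11·(7/13) + (-1)·(6/13) = -83/13.

-83/13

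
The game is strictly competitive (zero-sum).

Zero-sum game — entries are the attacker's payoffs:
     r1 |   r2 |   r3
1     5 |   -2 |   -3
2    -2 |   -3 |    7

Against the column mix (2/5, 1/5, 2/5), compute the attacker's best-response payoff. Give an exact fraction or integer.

1: (5)·(2/5) + (-2)·(1/5) + (-3)·(2/5) = 2/5.
2: (-2)·(2/5) + (-3)·(1/5) + (7)·(2/5) = 7/5.
The best pure response is 2 with expected payoff 7/5.

7/5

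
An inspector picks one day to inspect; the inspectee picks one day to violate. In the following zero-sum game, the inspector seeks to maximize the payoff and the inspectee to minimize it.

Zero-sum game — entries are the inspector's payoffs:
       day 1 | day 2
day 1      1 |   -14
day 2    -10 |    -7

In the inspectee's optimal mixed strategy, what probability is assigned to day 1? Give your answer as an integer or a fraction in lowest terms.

7/18

Row minima are -14 and -10, so the inspector's maximin is -10; column maxima are 1 and -7, so the inspectee's minimax is -7. These differ, so the equilibrium is in mixed strategies.
Let the inspectee play day 1 with probability q. The inspector is indifferent when q − 14(1−q) = −10q − 7(1−q), giving q = 7/18.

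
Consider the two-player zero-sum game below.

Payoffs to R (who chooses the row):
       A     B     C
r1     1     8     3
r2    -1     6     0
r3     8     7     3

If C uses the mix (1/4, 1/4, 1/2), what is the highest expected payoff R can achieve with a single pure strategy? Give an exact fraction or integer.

r1: (1)·(1/4) + (8)·(1/4) + (3)·(1/2) = 15/4.
r2: (-1)·(1/4) + (6)·(1/4) + (0)·(1/2) = 5/4.
r3: (8)·(1/4) + (7)·(1/4) + (3)·(1/2) = 21/4.
The best pure response is r3 with expected payoff 21/4.

21/4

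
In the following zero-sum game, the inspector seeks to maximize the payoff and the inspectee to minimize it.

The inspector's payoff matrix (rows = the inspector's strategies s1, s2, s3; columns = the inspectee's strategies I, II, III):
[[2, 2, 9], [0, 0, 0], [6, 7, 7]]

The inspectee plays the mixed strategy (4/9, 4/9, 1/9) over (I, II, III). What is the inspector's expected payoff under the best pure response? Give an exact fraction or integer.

59/9

s1: (2)·(4/9) + (2)·(4/9) + (9)·(1/9) = 25/9.
s2: (0)·(4/9) + (0)·(4/9) + (0)·(1/9) = 0.
s3: (6)·(4/9) + (7)·(4/9) + (7)·(1/9) = 59/9.
The best pure response is s3 with expected payoff 59/9.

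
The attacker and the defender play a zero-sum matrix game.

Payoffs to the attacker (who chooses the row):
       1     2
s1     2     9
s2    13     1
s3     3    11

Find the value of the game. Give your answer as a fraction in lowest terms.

Row s1 is strictly dominated by row s3, so the attacker never plays it.
The remaining 2×2 game on (s2, s3) × (1, 2) has no saddle point. Let the attacker play s2 with probability p; indifference gives 13p + 3(1−p) = p + 11(1−p), so p = 2/5.
Similarly the defender's optimal q on 1 is 1/2, and the value is 13·(1/2) + (1)·(1/2) = 7.

7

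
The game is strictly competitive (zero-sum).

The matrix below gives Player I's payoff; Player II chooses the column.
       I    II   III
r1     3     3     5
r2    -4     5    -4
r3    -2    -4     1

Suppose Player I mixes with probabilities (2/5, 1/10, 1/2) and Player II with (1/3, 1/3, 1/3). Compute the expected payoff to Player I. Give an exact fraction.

8/15

Against (1/3, 1/3, 1/3), each row's expected payoff is r1: 11/3; r2: -1; r3: -5/3.
Taking the (2/5, 1/10, 1/2)-weighted average: (2/5)·(11/3) + (1/10)·(-1) + (1/2)·(-5/3) = 8/15.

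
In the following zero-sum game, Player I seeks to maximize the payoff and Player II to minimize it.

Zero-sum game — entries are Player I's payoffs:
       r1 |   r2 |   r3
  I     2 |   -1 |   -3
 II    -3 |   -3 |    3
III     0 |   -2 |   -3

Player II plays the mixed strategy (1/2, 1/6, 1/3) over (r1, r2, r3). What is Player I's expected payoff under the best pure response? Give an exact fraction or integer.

-1/6

I: (2)·(1/2) + (-1)·(1/6) + (-3)·(1/3) = -1/6.
II: (-3)·(1/2) + (-3)·(1/6) + (3)·(1/3) = -1.
III: (0)·(1/2) + (-2)·(1/6) + (-3)·(1/3) = -4/3.
The best pure response is I with expected payoff -1/6.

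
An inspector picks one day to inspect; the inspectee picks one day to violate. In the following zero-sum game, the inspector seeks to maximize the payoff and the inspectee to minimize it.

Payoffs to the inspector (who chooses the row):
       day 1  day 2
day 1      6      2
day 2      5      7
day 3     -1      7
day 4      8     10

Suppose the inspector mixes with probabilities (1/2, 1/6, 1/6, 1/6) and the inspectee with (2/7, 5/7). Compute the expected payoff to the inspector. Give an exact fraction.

5

Against (2/7, 5/7), each row's expected payoff is day 1: 22/7; day 2: 45/7; day 3: 33/7; day 4: 66/7.
Taking the (1/2, 1/6, 1/6, 1/6)-weighted average: (1/2)·(22/7) + (1/6)·(45/7) + (1/6)·(33/7) + (1/6)·(66/7) = 5.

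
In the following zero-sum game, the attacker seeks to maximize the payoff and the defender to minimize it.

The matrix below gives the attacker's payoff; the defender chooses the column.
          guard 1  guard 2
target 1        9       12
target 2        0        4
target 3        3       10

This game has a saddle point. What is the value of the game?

Row minima: 9, 0, 3 → the attacker's maximin is 9.
Column maxima: 9, 12 → the defender's minimax is 9.
They coincide at (target 1, guard 1), so the value is 9.

9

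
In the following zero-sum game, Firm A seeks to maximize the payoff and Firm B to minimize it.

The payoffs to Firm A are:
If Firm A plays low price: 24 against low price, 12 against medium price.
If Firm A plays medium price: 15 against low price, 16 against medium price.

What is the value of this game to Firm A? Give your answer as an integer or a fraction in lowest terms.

204/13

Row minima are 12 and 15, so Firm A's maximin is 15; column maxima are 24 and 16, so Firm B's minimax is 16. These differ, so the equilibrium is in mixed strategies.
Let Firm A play low price with probability p. Firm B is indifferent when 24p + 15(1−p) = 12p + 16(1−p), giving p = 1/13.
Let Firm B play low price with probability q. Firm A is indifferent when 24q + 12(1−q) = 15q + 16(1−q), giving q = 4/13.
The value is 24·(4/13) + (12)·(9/13) = 204/13.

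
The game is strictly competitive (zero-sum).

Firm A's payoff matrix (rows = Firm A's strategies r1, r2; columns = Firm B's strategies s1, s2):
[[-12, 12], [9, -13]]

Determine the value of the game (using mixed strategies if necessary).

Row minima are -12 and -13, so Firm A's maximin is -12; column maxima are 9 and 12, so Firm B's minimax is 9. These differ, so the equilibrium is in mixed strategies.
Let Firm A play r1 with probability p. Firm B is indifferent when −12p + 9(1−p) = 12p − 13(1−p), giving p = 11/23.
Let Firm B play s1 with probability q. Firm A is indifferent when −12q + 12(1−q) = 9q − 13(1−q), giving q = 25/46.
The value is -12·(25/46) + (12)·(21/46) = -24/23.

-24/23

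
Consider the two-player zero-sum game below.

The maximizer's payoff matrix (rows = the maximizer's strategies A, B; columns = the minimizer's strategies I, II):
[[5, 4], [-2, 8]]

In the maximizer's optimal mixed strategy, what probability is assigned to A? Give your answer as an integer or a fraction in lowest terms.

Row minima are 4 and -2, so the maximizer's maximin is 4; column maxima are 5 and 8, so the minimizer's minimax is 5. These differ, so the equilibrium is in mixed strategies.
Let the maximizer play A with probability p. The minimizer is indifferent when 5p − 2(1−p) = 4p + 8(1−p), giving p = 10/11.

10/11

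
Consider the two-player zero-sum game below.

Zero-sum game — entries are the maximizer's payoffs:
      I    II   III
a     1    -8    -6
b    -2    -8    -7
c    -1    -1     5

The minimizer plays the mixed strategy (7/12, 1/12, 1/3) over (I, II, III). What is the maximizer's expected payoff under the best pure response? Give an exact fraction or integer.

a: (1)·(7/12) + (-8)·(1/12) + (-6)·(1/3) = -25/12.
b: (-2)·(7/12) + (-8)·(1/12) + (-7)·(1/3) = -25/6.
c: (-1)·(7/12) + (-1)·(1/12) + (5)·(1/3) = 1.
The best pure response is c with expected payoff 1.

1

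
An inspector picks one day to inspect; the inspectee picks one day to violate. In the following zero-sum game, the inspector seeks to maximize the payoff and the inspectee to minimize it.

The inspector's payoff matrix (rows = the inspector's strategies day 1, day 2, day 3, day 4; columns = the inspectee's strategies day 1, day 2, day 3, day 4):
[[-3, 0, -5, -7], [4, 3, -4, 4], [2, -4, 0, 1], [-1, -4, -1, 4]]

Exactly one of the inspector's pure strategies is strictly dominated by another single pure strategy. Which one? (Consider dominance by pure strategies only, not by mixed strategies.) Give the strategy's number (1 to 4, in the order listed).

1

Compare day 1 with day 2: 4 > -3, 3 > 0, -4 > -5, 4 > -7.
So day 2 strictly dominates day 1 for the inspector; day 1 is strictly dominated.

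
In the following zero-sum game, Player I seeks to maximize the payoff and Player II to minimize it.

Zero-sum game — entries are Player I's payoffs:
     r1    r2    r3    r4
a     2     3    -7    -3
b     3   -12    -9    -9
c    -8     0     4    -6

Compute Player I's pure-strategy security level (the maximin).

-7

The worst-case payoff for each row is a: -7, b: -12, c: -8.
The best of these is -7.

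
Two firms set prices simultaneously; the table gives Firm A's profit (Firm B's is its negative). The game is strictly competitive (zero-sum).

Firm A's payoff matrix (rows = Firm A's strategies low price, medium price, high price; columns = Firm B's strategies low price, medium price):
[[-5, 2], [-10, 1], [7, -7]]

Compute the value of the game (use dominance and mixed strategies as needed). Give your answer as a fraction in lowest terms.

Row medium price is strictly dominated by row low price, so Firm A never plays it.
The remaining 2×2 game on (low price, high price) × (low price, medium price) has no saddle point. Let Firm A play low price with probability p; indifference gives −5p + 7(1−p) = 2p − 7(1−p), so p = 2/3.
Similarly Firm B's optimal q on low price is 3/7, and the value is -5·(3/7) + (2)·(4/7) = -1.

-1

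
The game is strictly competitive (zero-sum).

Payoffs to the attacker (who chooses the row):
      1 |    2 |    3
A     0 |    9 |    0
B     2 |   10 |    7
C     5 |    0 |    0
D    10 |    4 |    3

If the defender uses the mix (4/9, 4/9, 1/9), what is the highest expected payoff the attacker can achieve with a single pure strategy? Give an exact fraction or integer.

59/9

A: (0)·(4/9) + (9)·(4/9) + (0)·(1/9) = 4.
B: (2)·(4/9) + (10)·(4/9) + (7)·(1/9) = 55/9.
C: (5)·(4/9) + (0)·(4/9) + (0)·(1/9) = 20/9.
D: (10)·(4/9) + (4)·(4/9) + (3)·(1/9) = 59/9.
The best pure response is D with expected payoff 59/9.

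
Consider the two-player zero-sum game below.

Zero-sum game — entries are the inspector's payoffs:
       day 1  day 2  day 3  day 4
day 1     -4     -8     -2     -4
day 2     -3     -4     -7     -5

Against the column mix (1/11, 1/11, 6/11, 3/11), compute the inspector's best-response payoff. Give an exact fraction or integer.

-36/11

day 1: (-4)·(1/11) + (-8)·(1/11) + (-2)·(6/11) + (-4)·(3/11) = -36/11.
day 2: (-3)·(1/11) + (-4)·(1/11) + (-7)·(6/11) + (-5)·(3/11) = -64/11.
The best pure response is day 1 with expected payoff -36/11.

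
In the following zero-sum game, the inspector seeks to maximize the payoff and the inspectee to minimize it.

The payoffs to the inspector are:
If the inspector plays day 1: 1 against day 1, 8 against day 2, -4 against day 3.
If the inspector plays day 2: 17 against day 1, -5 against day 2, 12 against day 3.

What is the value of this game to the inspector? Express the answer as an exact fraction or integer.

Column day 1 is strictly dominated by day 3 for the inspectee (it gives the inspector more in every row).
The remaining 2×2 game on (day 1, day 2) × (day 2, day 3) has no saddle point. Let the inspector play day 1 with probability p; indifference gives 8p − 5(1−p) = −4p + 12(1−p), so p = 17/29.
Similarly the inspectee's optimal q on day 2 is 16/29, and the value is 8·(16/29) + (-4)·(13/29) = 76/29.

76/29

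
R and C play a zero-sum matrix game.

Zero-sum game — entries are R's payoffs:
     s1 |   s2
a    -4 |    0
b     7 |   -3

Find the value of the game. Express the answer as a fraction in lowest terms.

Row minima are -4 and -3, so R's maximin is -3; column maxima are 7 and 0, so C's minimax is 0. These differ, so the equilibrium is in mixed strategies.
Let R play a with probability p. C is indifferent when −4p + 7(1−p) = −3(1−p), giving p = 5/7.
Let C play s1 with probability q. R is indifferent when −4q = 7q − 3(1−q), giving q = 3/14.
The value is -4·(3/14) + (0)·(11/14) = -6/7.

-6/7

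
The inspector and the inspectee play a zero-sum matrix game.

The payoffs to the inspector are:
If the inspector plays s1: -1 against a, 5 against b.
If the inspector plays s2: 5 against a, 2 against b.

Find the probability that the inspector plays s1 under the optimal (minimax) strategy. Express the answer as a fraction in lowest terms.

1/3

Row minima are -1 and 2, so the inspector's maximin is 2; column maxima are 5 and 5, so the inspectee's minimax is 5. These differ, so the equilibrium is in mixed strategies.
Let the inspector play s1 with probability p. The inspectee is indifferent when −p + 5(1−p) = 5p + 2(1−p), giving p = 1/3.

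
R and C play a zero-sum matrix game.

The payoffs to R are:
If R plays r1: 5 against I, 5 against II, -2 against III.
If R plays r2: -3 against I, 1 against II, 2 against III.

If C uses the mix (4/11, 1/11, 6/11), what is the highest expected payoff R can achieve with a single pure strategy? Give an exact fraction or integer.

r1: (5)·(4/11) + (5)·(1/11) + (-2)·(6/11) = 13/11.
r2: (-3)·(4/11) + (1)·(1/11) + (2)·(6/11) = 1/11.
The best pure response is r1 with expected payoff 13/11.

13/11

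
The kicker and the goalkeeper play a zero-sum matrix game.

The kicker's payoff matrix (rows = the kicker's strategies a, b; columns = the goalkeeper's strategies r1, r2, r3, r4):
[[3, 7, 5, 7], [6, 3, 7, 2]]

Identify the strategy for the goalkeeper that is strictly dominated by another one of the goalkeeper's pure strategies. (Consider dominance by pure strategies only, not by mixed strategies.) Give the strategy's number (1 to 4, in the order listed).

The goalkeeper prefers columns that give the kicker less. Compare r3 with r1: 3 < 5, 6 < 7.
So r1 strictly dominates r3 for the goalkeeper; r3 is strictly dominated.

3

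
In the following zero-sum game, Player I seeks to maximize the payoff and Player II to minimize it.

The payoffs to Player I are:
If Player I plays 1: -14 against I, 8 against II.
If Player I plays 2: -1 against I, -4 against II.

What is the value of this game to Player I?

-64/25

Row minima are -14 and -4, so Player I's maximin is -4; column maxima are -1 and 8, so Player II's minimax is -1. These differ, so the equilibrium is in mixed strategies.
Let Player I play 1 with probability p. Player II is indifferent when −14p − (1−p) = 8p − 4(1−p), giving p = 3/25.
Let Player II play I with probability q. Player I is indifferent when −14q + 8(1−q) = −q − 4(1−q), giving q = 12/25.
The value is -14·(12/25) + (8)·(13/25) = -64/25.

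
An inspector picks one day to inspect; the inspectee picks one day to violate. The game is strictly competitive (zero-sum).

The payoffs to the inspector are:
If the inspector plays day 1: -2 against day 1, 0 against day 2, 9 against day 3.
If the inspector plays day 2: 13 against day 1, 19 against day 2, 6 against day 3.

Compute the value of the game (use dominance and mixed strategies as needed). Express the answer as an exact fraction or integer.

43/6

Column day 2 is strictly dominated by day 1 for the inspectee (it gives the inspector more in every row).
The remaining 2×2 game on (day 1, day 2) × (day 1, day 3) has no saddle point. Let the inspector play day 1 with probability p; indifference gives −2p + 13(1−p) = 9p + 6(1−p), so p = 7/18.
Similarly the inspectee's optimal q on day 1 is 1/6, and the value is -2·(1/6) + (9)·(5/6) = 43/6.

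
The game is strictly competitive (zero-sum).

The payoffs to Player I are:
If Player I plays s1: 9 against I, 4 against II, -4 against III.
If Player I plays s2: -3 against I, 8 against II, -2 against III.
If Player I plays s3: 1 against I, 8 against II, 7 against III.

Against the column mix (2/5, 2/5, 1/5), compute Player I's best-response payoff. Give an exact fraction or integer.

s1: (9)·(2/5) + (4)·(2/5) + (-4)·(1/5) = 22/5.
s2: (-3)·(2/5) + (8)·(2/5) + (-2)·(1/5) = 8/5.
s3: (1)·(2/5) + (8)·(2/5) + (7)·(1/5) = 5.
The best pure response is s3 with expected payoff 5.

5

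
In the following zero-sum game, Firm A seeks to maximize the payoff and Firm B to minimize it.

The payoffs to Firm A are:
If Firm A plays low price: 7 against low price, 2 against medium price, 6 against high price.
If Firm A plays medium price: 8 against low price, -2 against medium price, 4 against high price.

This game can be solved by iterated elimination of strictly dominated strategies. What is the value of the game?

2

Column high price is strictly dominated by medium price for Firm B (2<6, -2<4); eliminate high price.
Column low price is strictly dominated by medium price for Firm B (2<7, -2<8); eliminate low price.
Row medium price is strictly dominated by row low price (2>-2); eliminate medium price.
Only (low price, medium price) remains, with payoff 2.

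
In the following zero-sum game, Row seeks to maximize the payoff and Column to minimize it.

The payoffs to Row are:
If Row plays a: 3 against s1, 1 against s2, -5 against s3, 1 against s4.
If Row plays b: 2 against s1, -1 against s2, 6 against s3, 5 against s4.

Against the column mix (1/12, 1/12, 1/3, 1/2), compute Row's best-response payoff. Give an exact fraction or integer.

55/12

a: (3)·(1/12) + (1)·(1/12) + (-5)·(1/3) + (1)·(1/2) = -5/6.
b: (2)·(1/12) + (-1)·(1/12) + (6)·(1/3) + (5)·(1/2) = 55/12.
The best pure response is b with expected payoff 55/12.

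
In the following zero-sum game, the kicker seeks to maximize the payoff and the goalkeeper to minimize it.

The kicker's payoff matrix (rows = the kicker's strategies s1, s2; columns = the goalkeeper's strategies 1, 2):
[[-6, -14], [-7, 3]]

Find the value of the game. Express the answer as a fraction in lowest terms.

Row minima are -14 and -7, so the kicker's maximin is -7; column maxima are -6 and 3, so the goalkeeper's minimax is -6. These differ, so the equilibrium is in mixed strategies.
Let the kicker play s1 with probability p. The goalkeeper is indifferent when −6p − 7(1−p) = −14p + 3(1−p), giving p = 5/9.
Let the goalkeeper play 1 with probability q. The kicker is indifferent when −6q − 14(1−q) = −7q + 3(1−q), giving q = 17/18.
The value is -6·(17/18) + (-14)·(1/18) = -58/9.

-58/9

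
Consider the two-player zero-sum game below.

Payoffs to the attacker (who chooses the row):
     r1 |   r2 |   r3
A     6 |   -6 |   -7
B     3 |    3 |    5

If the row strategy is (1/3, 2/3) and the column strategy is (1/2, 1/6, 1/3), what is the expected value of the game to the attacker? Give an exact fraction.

Against (1/2, 1/6, 1/3), each row's expected payoff is A: -1/3; B: 11/3.
Taking the (1/3, 2/3)-weighted average: (1/3)·(-1/3) + (2/3)·(11/3) = 7/3.

7/3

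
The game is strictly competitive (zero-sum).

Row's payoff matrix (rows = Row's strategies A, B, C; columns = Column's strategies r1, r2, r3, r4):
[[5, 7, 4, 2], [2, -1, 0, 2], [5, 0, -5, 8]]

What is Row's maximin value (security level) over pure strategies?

The worst-case payoff for each row is A: 2, B: -1, C: -5.
The best of these is 2.

2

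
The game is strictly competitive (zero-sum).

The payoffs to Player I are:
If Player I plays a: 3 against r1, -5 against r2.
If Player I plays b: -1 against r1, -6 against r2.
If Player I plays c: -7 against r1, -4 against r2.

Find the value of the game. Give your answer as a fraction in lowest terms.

-47/11

Row b is strictly dominated by row a, so Player I never plays it.
The remaining 2×2 game on (a, c) × (r1, r2) has no saddle point. Let Player I play a with probability p; indifference gives 3p − 7(1−p) = −5p − 4(1−p), so p = 3/11.
Similarly Player II's optimal q on r1 is 1/11, and the value is 3·(1/11) + (-5)·(10/11) = -47/11.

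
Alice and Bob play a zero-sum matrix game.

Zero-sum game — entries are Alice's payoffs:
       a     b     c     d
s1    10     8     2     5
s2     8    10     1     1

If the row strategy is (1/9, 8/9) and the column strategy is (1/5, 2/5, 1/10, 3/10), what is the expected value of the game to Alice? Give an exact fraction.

Against (1/5, 2/5, 1/10, 3/10), each row's expected payoff is s1: 69/10; s2: 6.
Taking the (1/9, 8/9)-weighted average: (1/9)·(69/10) + (8/9)·(6) = 61/10.

61/10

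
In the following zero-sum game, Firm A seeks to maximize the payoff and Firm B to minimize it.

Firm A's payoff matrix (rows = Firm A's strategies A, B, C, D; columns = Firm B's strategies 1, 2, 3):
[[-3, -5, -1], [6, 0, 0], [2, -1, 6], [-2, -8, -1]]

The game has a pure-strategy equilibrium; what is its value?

0

Row minima: -5, 0, -1, -8 → Firm A's maximin is 0.
Column maxima: 6, 0, 6 → Firm B's minimax is 0.
They coincide at (B, 2), so the value is 0.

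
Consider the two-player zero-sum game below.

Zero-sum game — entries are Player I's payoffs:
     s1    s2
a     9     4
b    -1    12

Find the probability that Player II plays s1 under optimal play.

Row minima are 4 and -1, so Player I's maximin is 4; column maxima are 9 and 12, so Player II's minimax is 9. These differ, so the equilibrium is in mixed strategies.
Let Player II play s1 with probability q. Player I is indifferent when 9q + 4(1−q) = −q + 12(1−q), giving q = 4/9.

4/9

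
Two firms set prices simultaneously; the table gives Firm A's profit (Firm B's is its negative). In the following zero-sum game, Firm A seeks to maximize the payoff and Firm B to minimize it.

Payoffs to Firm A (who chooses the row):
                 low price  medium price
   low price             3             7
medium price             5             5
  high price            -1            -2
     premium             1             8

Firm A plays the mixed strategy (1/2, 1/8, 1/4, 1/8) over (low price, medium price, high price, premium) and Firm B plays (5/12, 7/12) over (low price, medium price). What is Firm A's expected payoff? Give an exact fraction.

113/32

Against (5/12, 7/12), each row's expected payoff is low price: 16/3; medium price: 5; high price: -19/12; premium: 61/12.
Taking the (1/2, 1/8, 1/4, 1/8)-weighted average: (1/2)·(16/3) + (1/8)·(5) + (1/4)·(-19/12) + (1/8)·(61/12) = 113/32.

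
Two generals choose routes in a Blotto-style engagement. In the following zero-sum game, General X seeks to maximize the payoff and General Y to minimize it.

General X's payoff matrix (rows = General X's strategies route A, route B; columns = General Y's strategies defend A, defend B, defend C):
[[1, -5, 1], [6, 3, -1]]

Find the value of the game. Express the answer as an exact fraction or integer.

-1/5

Column defend A is strictly dominated by defend B for General Y (it gives General X more in every row).
The remaining 2×2 game on (route A, route B) × (defend B, defend C) has no saddle point. Let General X play route A with probability p; indifference gives −5p + 3(1−p) = p − (1−p), so p = 2/5.
Similarly General Y's optimal q on defend B is 1/5, and the value is -5·(1/5) + (1)·(4/5) = -1/5.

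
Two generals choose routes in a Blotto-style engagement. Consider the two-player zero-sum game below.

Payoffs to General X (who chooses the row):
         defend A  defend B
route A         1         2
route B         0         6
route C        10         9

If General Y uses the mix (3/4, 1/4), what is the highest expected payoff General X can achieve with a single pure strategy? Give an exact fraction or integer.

route A: (1)·(3/4) + (2)·(1/4) = 5/4.
route B: (0)·(3/4) + (6)·(1/4) = 3/2.
route C: (10)·(3/4) + (9)·(1/4) = 39/4.
The best pure response is route C with expected payoff 39/4.

39/4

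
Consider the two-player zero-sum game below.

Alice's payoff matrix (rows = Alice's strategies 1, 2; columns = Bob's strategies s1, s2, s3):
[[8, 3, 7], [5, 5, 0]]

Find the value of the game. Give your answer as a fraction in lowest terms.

Column s1 is strictly dominated by s3 for Bob (it gives Alice more in every row).
The remaining 2×2 game on (1, 2) × (s2, s3) has no saddle point. Let Alice play 1 with probability p; indifference gives 3p + 5(1−p) = 7p, so p = 5/9.
Similarly Bob's optimal q on s2 is 7/9, and the value is 3·(7/9) + (7)·(2/9) = 35/9.

35/9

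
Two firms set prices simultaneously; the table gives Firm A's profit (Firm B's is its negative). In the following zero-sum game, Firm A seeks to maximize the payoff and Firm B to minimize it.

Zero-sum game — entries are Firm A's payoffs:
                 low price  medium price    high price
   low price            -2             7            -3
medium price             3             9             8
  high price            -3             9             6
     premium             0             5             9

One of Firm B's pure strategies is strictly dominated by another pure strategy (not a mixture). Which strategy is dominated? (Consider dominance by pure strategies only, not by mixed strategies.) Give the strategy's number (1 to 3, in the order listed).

2

Firm B prefers columns that give Firm A less. Compare medium price with low price: -2 < 7, 3 < 9, -3 < 9, 0 < 5.
So low price strictly dominates medium price for Firm B; medium price is strictly dominated.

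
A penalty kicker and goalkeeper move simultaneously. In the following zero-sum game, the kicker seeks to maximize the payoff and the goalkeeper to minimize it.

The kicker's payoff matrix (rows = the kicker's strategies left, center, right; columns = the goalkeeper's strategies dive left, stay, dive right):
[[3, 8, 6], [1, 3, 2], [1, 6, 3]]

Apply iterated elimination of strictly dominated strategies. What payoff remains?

3

Row right is strictly dominated by row left (3>1, 8>6, 6>3); eliminate right.
Column stay is strictly dominated by dive left for the goalkeeper (3<8, 1<3); eliminate stay.
Column dive right is strictly dominated by dive left for the goalkeeper (3<6, 1<2); eliminate dive right.
Row center is strictly dominated by row left (3>1); eliminate center.
Only (left, dive left) remains, with payoff 3.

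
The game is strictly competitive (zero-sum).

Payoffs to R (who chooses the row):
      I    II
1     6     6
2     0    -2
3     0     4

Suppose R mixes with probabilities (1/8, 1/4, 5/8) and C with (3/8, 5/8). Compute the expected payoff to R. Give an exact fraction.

2

Against (3/8, 5/8), each row's expected payoff is 1: 6; 2: -5/4; 3: 5/2.
Taking the (1/8, 1/4, 5/8)-weighted average: (1/8)·(6) + (1/4)·(-5/4) + (5/8)·(5/2) = 2.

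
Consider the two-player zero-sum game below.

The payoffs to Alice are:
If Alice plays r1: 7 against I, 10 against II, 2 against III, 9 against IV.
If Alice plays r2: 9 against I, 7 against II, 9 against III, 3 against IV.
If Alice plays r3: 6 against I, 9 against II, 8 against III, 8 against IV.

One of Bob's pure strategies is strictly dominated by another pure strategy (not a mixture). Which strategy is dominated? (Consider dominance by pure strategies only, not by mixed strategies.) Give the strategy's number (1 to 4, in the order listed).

2

Bob prefers columns that give Alice less. Compare II with IV: 9 < 10, 3 < 7, 8 < 9.
So IV strictly dominates II for Bob; II is strictly dominated.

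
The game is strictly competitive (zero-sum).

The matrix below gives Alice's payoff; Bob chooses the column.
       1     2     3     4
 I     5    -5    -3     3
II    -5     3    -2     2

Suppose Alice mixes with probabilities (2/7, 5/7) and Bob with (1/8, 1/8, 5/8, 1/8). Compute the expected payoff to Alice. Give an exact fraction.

Against (1/8, 1/8, 5/8, 1/8), each row's expected payoff is I: -3/2; II: -5/4.
Taking the (2/7, 5/7)-weighted average: (2/7)·(-3/2) + (5/7)·(-5/4) = -37/28.

-37/28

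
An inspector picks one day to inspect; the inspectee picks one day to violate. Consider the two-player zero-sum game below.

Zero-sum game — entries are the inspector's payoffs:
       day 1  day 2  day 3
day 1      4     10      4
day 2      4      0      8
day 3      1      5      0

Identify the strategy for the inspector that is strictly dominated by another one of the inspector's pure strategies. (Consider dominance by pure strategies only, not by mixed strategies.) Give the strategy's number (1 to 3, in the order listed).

3

Compare day 3 with day 1: 4 > 1, 10 > 5, 4 > 0.
So day 1 strictly dominates day 3 for the inspector; day 3 is strictly dominated.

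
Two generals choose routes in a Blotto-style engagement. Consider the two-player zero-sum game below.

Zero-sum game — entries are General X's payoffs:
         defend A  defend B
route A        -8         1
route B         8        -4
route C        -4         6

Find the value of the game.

16/11

Row route A is strictly dominated by row route C, so General X never plays it.
The remaining 2×2 game on (route B, route C) × (defend A, defend B) has no saddle point. Let General X play route B with probability p; indifference gives 8p − 4(1−p) = −4p + 6(1−p), so p = 5/11.
Similarly General Y's optimal q on defend A is 5/11, and the value is 8·(5/11) + (-4)·(6/11) = 16/11.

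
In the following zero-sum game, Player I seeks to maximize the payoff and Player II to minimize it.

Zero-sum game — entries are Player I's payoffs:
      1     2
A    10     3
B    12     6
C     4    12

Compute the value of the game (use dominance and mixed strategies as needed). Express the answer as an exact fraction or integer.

60/7

Row A is strictly dominated by row B, so Player I never plays it.
The remaining 2×2 game on (B, C) × (1, 2) has no saddle point. Let Player I play B with probability p; indifference gives 12p + 4(1−p) = 6p + 12(1−p), so p = 4/7.
Similarly Player II's optimal q on 1 is 3/7, and the value is 12·(3/7) + (6)·(4/7) = 60/7.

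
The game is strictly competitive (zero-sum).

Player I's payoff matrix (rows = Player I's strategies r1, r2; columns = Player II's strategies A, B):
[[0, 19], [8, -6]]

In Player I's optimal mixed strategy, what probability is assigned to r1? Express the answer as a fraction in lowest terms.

Row minima are 0 and -6, so Player I's maximin is 0; column maxima are 8 and 19, so Player II's minimax is 8. These differ, so the equilibrium is in mixed strategies.
Let Player I play r1 with probability p. Player II is indifferent when 8(1−p) = 19p − 6(1−p), giving p = 14/33.

14/33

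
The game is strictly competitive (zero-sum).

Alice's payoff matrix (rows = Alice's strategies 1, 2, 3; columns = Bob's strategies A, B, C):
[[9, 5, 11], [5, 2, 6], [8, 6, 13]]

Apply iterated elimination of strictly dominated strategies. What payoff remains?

Column C is strictly dominated by A for Bob (9<11, 5<6, 8<13); eliminate C.
Row 2 is strictly dominated by row 1 (9>5, 5>2); eliminate 2.
Column A is strictly dominated by B for Bob (5<9, 6<8); eliminate A.
Row 1 is strictly dominated by row 3 (6>5); eliminate 1.
Only (3, B) remains, with payoff 6.

6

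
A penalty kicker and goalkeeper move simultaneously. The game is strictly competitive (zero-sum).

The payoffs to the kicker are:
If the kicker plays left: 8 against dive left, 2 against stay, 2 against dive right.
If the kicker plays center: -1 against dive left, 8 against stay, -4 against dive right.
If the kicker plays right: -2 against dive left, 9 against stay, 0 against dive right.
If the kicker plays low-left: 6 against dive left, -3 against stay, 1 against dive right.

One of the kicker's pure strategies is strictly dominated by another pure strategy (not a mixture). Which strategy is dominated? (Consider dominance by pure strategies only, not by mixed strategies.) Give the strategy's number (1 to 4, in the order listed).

4

Compare low-left with left: 8 > 6, 2 > -3, 2 > 1.
So left strictly dominates low-left for the kicker; low-left is strictly dominated.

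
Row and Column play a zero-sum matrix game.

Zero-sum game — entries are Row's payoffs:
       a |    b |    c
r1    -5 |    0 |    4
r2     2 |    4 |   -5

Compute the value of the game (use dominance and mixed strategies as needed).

Column b is strictly dominated by a for Column (it gives Row more in every row).
The remaining 2×2 game on (r1, r2) × (a, c) has no saddle point. Let Row play r1 with probability p; indifference gives −5p + 2(1−p) = 4p − 5(1−p), so p = 7/16.
Similarly Column's optimal q on a is 9/16, and the value is -5·(9/16) + (4)·(7/16) = -17/16.

-17/16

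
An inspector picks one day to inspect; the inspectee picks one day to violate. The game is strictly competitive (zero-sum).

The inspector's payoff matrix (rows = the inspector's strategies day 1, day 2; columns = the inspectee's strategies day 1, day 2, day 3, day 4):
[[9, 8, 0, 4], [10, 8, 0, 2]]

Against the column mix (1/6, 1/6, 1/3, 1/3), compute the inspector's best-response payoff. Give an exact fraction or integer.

25/6

day 1: (9)·(1/6) + (8)·(1/6) + (0)·(1/3) + (4)·(1/3) = 25/6.
day 2: (10)·(1/6) + (8)·(1/6) + (0)·(1/3) + (2)·(1/3) = 11/3.
The best pure response is day 1 with expected payoff 25/6.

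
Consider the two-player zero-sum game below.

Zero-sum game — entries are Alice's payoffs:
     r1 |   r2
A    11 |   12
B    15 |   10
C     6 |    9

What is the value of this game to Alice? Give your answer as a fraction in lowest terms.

35/3

Row C is strictly dominated by row A, so Alice never plays it.
The remaining 2×2 game on (A, B) × (r1, r2) has no saddle point. Let Alice play A with probability p; indifference gives 11p + 15(1−p) = 12p + 10(1−p), so p = 5/6.
Similarly Bob's optimal q on r1 is 1/3, and the value is 11·(1/3) + (12)·(2/3) = 35/3.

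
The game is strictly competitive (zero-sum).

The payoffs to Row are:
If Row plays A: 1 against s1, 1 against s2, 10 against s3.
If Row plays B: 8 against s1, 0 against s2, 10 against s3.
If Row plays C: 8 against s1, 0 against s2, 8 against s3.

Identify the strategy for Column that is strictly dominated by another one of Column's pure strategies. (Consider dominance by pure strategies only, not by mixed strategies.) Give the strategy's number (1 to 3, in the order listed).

Column prefers columns that give Row less. Compare s3 with s2: 1 < 10, 0 < 10, 0 < 8.
So s2 strictly dominates s3 for Column; s3 is strictly dominated.

3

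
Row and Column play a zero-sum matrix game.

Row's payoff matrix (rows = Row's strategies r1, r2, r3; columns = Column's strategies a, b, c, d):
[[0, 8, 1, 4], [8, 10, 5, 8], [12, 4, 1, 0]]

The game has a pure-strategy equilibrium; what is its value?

5

Row minima: 0, 5, 0 → Row's maximin is 5.
Column maxima: 12, 10, 5, 8 → Column's minimax is 5.
They coincide at (r2, c), so the value is 5.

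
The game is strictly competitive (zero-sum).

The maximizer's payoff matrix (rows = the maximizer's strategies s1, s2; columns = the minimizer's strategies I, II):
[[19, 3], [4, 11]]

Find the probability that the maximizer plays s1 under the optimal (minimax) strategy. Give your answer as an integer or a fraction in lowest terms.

Row minima are 3 and 4, so the maximizer's maximin is 4; column maxima are 19 and 11, so the minimizer's minimax is 11. These differ, so the equilibrium is in mixed strategies.
Let the maximizer play s1 with probability p. The minimizer is indifferent when 19p + 4(1−p) = 3p + 11(1−p), giving p = 7/23.

7/23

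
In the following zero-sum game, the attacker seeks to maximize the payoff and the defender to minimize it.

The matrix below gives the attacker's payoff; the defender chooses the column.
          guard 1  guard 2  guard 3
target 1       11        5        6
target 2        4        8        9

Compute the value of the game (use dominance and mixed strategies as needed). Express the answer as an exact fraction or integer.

Column guard 3 is strictly dominated by guard 2 for the defender (it gives the attacker more in every row).
The remaining 2×2 game on (target 1, target 2) × (guard 1, guard 2) has no saddle point. Let the attacker play target 1 with probability p; indifference gives 11p + 4(1−p) = 5p + 8(1−p), so p = 2/5.
Similarly the defender's optimal q on guard 1 is 3/10, and the value is 11·(3/10) + (5)·(7/10) = 34/5.

34/5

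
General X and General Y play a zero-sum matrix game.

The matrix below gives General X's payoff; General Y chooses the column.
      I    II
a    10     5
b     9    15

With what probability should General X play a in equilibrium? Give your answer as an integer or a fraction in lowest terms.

6/11

Row minima are 5 and 9, so General X's maximin is 9; column maxima are 10 and 15, so General Y's minimax is 10. These differ, so the equilibrium is in mixed strategies.
Let General X play a with probability p. General Y is indifferent when 10p + 9(1−p) = 5p + 15(1−p), giving p = 6/11.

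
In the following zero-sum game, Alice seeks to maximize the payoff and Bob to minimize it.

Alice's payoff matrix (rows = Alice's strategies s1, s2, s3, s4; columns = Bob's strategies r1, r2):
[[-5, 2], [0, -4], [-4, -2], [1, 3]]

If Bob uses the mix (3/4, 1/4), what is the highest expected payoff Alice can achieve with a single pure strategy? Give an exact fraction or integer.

3/2

s1: (-5)·(3/4) + (2)·(1/4) = -13/4.
s2: (0)·(3/4) + (-4)·(1/4) = -1.
s3: (-4)·(3/4) + (-2)·(1/4) = -7/2.
s4: (1)·(3/4) + (3)·(1/4) = 3/2.
The best pure response is s4 with expected payoff 3/2.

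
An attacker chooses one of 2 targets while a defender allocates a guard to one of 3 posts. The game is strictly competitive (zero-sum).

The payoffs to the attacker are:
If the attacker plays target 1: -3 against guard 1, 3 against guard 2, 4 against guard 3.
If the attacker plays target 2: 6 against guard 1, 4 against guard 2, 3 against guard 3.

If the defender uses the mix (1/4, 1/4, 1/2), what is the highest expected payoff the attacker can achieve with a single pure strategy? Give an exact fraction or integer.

4

target 1: (-3)·(1/4) + (3)·(1/4) + (4)·(1/2) = 2.
target 2: (6)·(1/4) + (4)·(1/4) + (3)·(1/2) = 4.
The best pure response is target 2 with expected payoff 4.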